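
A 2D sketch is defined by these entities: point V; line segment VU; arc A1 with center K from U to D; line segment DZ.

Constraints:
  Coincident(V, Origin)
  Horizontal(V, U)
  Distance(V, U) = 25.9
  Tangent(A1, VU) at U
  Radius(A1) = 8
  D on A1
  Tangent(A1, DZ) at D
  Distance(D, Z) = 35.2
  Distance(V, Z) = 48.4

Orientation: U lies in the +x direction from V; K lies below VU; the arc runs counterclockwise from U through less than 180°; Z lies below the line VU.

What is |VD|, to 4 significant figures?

19.90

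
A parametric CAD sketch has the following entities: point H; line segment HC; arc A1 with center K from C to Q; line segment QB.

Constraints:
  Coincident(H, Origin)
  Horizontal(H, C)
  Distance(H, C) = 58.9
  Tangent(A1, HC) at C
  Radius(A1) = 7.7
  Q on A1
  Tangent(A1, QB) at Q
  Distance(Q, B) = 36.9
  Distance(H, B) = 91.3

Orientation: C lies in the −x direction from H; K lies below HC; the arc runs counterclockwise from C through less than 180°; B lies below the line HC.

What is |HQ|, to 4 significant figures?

65.69

Checks: |KQ| = 7.700 ✓; ∠(KQ, QB) = 90.00° ✓; |QB| = 36.90 ✓; |HB| = 91.30 ✓.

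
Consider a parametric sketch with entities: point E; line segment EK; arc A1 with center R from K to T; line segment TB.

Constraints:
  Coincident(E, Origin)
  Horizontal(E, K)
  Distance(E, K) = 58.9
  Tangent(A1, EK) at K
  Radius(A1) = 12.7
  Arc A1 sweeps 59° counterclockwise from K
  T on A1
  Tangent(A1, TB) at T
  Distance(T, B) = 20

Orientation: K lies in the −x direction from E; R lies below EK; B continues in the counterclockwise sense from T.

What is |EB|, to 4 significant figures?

83.41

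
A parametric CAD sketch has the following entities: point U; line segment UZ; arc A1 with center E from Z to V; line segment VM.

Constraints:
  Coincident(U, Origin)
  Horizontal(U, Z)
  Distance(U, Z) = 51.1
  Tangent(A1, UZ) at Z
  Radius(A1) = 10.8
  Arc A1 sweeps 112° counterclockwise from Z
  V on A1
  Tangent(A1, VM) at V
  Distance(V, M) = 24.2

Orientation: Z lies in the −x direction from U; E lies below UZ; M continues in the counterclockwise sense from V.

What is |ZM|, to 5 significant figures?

37.296

U is at the origin; UZ is horizontal with |UZ| = 51.1 and Z on the −x side, so Z = (-51.100, 0.0000). The tangent condition forces EZ to be normal to UZ, so E = Z + (0, -10.8) = (-51.100, -10.800). On A1, Z sits at bearing 90° from E; a 112° counterclockwise sweep puts V at bearing 202°, so V = E + 10.8·(cos 202°, sin 202°) = (-61.114, -14.846). Since A1 is tangent to VM there, EV ⟂ VM, so VM runs along (−sin 202°, cos 202°); with |VM| = 24.2, M = (-52.048, -37.284). Then |ZM| = |M − Z| = 37.296.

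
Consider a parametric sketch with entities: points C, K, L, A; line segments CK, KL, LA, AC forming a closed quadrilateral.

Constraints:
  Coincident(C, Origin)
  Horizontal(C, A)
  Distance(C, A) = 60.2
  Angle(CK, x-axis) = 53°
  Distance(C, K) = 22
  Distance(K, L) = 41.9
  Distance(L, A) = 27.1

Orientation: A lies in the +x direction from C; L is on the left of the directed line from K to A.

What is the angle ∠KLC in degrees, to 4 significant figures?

13.79°

Checks: |KL| = 41.90 ✓; |LA| = 27.10 ✓.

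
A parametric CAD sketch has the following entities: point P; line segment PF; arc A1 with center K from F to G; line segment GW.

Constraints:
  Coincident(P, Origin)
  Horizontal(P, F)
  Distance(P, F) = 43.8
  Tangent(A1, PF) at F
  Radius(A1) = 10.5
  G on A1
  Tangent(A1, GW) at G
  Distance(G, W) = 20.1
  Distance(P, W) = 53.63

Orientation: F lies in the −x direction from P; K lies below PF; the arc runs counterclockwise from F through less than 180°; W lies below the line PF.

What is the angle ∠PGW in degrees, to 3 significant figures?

75.2°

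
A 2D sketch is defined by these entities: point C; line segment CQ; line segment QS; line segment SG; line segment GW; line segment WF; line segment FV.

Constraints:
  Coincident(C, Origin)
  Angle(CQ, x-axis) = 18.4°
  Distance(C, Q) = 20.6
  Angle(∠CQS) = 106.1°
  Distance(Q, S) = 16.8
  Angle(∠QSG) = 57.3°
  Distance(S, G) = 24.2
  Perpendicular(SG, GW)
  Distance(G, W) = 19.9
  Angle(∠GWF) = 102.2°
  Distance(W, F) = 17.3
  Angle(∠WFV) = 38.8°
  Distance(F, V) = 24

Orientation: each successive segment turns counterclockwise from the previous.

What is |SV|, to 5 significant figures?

22.925

C is at the origin; CQ runs at 18.4° with length 20.6, so Q = (19.547, 6.5024). ∠CQS = 106.1° gives QS at 92.300° from the x-axis; with |QS| = 16.8, S = (18.873, 23.289). ∠QSG = 57.3° gives SG at -145.00° from the x-axis; with |SG| = 24.2, G = (-0.95085, 9.4083). SG ⟂ GW, so GW runs at -55.000°; with |GW| = 19.9, W = (10.463, -6.8928). ∠GWF = 102.2° gives WF at 22.800° from the x-axis; with |WF| = 17.3, F = (26.412, -0.18882). ∠WFV = 38.8° gives FV at 164.00° from the x-axis; with |FV| = 24.0, V = (3.3413, 6.4265). Then |SV| = |V − S| = 22.925.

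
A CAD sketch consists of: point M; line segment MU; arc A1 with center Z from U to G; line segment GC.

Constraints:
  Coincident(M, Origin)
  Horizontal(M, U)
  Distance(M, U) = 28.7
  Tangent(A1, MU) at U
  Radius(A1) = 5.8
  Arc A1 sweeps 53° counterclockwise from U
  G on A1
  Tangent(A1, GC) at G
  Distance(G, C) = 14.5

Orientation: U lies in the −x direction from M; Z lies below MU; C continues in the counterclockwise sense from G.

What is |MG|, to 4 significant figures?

33.41

M is at the origin; MU is horizontal with |MU| = 28.7 and U on the −x side, so U = (-28.70, 0.000). The tangent condition forces ZU to be normal to MU, so Z = U + (0, -5.8) = (-28.70, -5.800). On A1, U sits at bearing 90° from Z; a 53° counterclockwise sweep puts G at bearing 143°, so G = Z + 5.8·(cos 143°, sin 143°) = (-33.33, -2.309). Then |MG| = |G − M| = 33.41.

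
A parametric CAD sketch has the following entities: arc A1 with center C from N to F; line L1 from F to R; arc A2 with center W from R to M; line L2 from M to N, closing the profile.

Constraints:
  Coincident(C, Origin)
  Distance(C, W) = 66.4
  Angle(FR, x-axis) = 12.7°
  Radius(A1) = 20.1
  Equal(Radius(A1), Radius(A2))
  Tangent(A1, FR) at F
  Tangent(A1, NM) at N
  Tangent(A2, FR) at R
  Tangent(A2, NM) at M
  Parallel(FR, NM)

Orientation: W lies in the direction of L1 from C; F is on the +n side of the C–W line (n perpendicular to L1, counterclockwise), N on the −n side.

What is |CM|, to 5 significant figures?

69.376

The slot axis is L1's direction at 12.7°, so u = (cos 12.7°, sin 12.7°) = (0.97553, 0.21985) and n = (−sin 12.7°, cos 12.7°) = (-0.21985, 0.97553). C is at the origin and W lies 66.4 along u from C, so W = 66.4·u = (64.775, 14.598). Tangency of A1 to both parallel lines with radius 20.1 puts F and N at C ± 20.1·n: F = (-4.4189, 19.608), N = (4.4189, -19.608). Equal radii place R and M the same way about W: R = W + 20.1·n = (60.357, 34.206), M = W − 20.1·n = (69.194, -5.0105). Then |CM| = |M − C| = 69.376.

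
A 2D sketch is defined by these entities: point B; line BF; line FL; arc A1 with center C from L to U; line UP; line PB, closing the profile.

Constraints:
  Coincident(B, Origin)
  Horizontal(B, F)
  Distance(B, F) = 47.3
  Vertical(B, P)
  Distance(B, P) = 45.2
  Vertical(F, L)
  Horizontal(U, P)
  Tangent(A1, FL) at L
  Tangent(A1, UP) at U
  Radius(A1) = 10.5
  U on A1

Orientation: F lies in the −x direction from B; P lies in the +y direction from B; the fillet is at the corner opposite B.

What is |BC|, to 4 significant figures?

50.58

B is at the origin; B and F share the same y with |BF| = 47.3 and F on the −x side, so F = (-47.30, 0.000). B and P share the same x with |BP| = 45.2 and P on the +y side, so P = (0.000, 45.20). The virtual corner opposite B is at (-47.30, 45.20). A1 meets FL tangentially, so CL is at right angles to FL and since A1 is tangent to UP there, CU ⟂ UP, with radius 10.5, so the center C sits 10.5 in from both sides at C = (-36.80, 34.70). Then |BC| = |C − B| = 50.58.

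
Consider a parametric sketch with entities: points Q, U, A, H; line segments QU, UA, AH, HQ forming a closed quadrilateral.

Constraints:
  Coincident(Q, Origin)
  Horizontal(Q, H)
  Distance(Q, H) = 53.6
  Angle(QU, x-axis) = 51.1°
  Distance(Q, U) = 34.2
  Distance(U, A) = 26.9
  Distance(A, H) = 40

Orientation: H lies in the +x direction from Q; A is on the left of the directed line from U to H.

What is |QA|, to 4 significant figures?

59.85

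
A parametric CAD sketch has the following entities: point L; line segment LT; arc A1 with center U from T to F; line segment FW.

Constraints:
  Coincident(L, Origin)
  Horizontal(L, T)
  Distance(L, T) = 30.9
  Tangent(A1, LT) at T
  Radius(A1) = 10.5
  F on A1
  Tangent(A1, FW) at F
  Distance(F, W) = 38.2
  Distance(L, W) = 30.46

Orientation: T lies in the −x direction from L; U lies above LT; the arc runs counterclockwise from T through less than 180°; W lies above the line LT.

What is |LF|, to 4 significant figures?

23.64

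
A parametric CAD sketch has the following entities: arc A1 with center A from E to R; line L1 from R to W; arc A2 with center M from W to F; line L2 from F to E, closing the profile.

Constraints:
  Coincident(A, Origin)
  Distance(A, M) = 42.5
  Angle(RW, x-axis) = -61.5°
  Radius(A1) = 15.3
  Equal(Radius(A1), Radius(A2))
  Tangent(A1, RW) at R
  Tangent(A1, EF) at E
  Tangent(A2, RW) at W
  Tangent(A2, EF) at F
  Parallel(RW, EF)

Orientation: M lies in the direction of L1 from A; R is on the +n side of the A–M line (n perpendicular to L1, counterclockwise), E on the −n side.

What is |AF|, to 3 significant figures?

45.2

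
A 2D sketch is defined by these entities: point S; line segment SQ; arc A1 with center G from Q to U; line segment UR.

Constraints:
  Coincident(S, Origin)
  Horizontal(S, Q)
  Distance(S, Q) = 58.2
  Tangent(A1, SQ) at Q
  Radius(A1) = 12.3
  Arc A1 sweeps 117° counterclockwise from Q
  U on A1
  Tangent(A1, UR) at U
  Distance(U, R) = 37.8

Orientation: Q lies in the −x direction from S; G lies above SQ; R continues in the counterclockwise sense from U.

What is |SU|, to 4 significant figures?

50.51

S is at the origin; SQ is horizontal with |SQ| = 58.2 and Q on the −x side, so Q = (-58.20, 0.000). Tangency of A1 to SQ means the radius GQ is perpendicular to SQ, so G = Q + (0, 12.3) = (-58.20, 12.30). On A1, Q sits at bearing -90° from G; a 117° counterclockwise sweep puts U at bearing 27°, so U = G + 12.3·(cos 27°, sin 27°) = (-47.24, 17.88). Then |SU| = |U − S| = 50.51.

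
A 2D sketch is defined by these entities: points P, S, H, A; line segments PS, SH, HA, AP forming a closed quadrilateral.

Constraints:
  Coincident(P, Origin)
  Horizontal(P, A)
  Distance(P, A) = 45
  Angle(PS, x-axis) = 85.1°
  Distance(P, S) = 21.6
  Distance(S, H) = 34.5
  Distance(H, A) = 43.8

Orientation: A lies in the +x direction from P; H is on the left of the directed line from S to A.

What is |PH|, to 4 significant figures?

51.08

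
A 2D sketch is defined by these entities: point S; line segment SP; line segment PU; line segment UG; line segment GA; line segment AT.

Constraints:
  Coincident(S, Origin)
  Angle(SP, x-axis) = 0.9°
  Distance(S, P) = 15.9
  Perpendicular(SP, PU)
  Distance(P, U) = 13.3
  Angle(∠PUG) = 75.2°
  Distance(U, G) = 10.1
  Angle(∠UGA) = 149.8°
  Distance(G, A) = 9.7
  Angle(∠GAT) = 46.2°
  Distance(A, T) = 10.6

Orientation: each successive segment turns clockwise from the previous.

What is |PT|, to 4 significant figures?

7.040

S is at the origin; SP runs at 0.9° with length 15.9, so P = (15.90, 0.2497). SP is perpendicular to PU, so PU runs at -89.10°; with |PU| = 13.3, U = (16.11, -13.05). ∠PUG = 75.2° gives UG at 166.1° from the x-axis; with |UG| = 10.1, G = (6.303, -10.62). ∠UGA = 149.8° gives GA at 135.9° from the x-axis; with |GA| = 9.7, A = (-0.6631, -3.872). ∠GAT = 46.2° gives AT at 2.100° from the x-axis; with |AT| = 10.6, T = (9.930, -3.484). Then |PT| = |T − P| = 7.040.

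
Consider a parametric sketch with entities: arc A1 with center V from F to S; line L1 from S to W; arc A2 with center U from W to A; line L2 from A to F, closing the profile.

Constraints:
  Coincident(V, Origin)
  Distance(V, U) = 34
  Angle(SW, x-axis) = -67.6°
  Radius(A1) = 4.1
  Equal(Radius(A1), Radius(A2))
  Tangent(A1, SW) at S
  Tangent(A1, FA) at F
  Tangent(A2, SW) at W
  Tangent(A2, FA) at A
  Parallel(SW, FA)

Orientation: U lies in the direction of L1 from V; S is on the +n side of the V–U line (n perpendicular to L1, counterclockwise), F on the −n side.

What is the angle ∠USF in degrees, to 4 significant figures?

83.12°

The slot axis is L1's direction at -67.6°, so u = (cos -67.6°, sin -67.6°) = (0.3811, -0.9245) and n = (−sin -67.6°, cos -67.6°) = (0.9245, 0.3811). V is at the origin and U lies 34.0 along u from V, so U = 34.0·u = (12.96, -31.43). Tangency of A1 to both parallel lines with radius 4.1 puts S and F at V ± 4.1·n: S = (3.791, 1.562), F = (-3.791, -1.562). Then cos ∠USF = SU·SF / (|SU||SF|), giving 83.12°.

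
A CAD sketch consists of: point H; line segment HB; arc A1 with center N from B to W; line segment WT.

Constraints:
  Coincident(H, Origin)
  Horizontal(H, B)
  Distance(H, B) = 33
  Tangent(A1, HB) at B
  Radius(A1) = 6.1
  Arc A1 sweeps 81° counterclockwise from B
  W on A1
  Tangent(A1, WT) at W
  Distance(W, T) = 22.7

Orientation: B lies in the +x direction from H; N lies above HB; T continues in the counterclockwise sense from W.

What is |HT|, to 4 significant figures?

50.72

H is at the origin; HB is horizontal with |HB| = 33.0 and B on the +x side, so B = (33.00, 0.000). Since A1 is tangent to HB there, NB ⟂ HB, so N = B + (0, 6.1) = (33.00, 6.100). On A1, B sits at bearing -90° from N; an 81° counterclockwise sweep puts W at bearing -9°, so W = N + 6.1·(cos -9°, sin -9°) = (39.02, 5.146). Since A1 is tangent to WT there, NW ⟂ WT, so WT runs along (−sin -9°, cos -9°); with |WT| = 22.7, T = (42.58, 27.57). Then |HT| = |T − H| = 50.72.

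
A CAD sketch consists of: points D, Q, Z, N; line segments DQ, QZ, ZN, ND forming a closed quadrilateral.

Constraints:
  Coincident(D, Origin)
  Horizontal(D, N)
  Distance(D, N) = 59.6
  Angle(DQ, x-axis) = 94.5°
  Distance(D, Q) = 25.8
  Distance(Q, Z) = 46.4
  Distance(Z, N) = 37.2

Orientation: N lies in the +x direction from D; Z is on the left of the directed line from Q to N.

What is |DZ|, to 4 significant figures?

55.14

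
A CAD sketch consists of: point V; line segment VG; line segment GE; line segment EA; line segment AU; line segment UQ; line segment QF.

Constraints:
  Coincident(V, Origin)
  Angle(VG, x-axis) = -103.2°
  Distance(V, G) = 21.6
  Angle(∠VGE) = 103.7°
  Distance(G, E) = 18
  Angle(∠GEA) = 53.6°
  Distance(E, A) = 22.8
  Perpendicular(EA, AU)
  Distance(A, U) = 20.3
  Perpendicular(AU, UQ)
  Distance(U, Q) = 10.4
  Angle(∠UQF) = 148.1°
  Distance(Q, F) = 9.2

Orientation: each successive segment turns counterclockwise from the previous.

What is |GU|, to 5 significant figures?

13.440

V is at the origin; VG runs at -103.2° with length 21.6, so G = (-4.9324, -21.029). ∠VGE = 103.7° gives GE at -26.900° from the x-axis; with |GE| = 18.0, E = (11.120, -29.173). ∠GEA = 53.6° gives EA at 99.500° from the x-axis; with |EA| = 22.8, A = (7.3569, -6.6858). The perpendicularity gives AU at right angles to EA, so AU runs at -170.50°; with |AU| = 20.3, U = (-12.665, -10.036). Then |GU| = |U − G| = 13.440.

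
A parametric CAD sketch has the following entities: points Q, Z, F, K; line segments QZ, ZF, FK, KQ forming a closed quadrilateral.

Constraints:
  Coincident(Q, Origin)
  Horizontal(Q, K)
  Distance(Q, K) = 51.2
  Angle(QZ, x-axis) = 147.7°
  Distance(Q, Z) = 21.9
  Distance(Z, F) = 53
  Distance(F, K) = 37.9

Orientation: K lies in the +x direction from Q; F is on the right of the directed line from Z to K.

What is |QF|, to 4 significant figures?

31.56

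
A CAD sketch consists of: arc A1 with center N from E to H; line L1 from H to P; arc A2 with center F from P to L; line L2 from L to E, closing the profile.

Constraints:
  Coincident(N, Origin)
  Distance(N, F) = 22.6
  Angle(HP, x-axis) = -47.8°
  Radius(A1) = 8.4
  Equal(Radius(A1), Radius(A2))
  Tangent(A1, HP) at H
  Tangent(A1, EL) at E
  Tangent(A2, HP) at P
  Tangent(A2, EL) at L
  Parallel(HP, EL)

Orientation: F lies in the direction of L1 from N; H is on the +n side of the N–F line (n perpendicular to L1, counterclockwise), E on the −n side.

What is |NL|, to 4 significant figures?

24.11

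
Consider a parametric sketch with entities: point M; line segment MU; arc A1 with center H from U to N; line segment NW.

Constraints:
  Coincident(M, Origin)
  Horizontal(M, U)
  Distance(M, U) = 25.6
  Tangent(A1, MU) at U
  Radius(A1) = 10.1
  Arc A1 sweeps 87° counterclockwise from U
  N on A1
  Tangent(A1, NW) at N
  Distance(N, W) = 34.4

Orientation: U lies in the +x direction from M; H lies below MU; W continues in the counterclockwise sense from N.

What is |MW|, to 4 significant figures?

46.02

M is at the origin; MU is horizontal with |MU| = 25.6 and U on the +x side, so U = (25.60, 0.000). Since A1 is tangent to MU there, HU ⟂ MU, so H = U + (0, -10.1) = (25.60, -10.10). On A1, U sits at bearing 90° from H; an 87° counterclockwise sweep puts N at bearing 177°, so N = H + 10.1·(cos 177°, sin 177°) = (15.51, -9.571). The tangent condition forces HN to be normal to NW, so NW runs along (−sin 177°, cos 177°); with |NW| = 34.4, W = (13.71, -43.92). Then |MW| = |W − M| = 46.02.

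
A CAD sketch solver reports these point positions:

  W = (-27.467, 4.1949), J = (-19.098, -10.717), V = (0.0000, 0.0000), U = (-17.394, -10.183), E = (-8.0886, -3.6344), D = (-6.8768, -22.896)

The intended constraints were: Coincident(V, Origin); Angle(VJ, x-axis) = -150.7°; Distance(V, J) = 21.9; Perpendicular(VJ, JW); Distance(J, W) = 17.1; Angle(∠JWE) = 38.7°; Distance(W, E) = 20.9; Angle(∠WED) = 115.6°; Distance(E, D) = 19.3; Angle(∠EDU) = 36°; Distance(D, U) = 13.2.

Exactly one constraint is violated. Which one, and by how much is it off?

Distance(D, U) = 13.2 — off by 3.30.

V = (0.00, 0.00) ✓; VJ at -150.7° ✓; |VJ| = 21.90 ✓; ∠(VJ, JW) = 90.00° ✓; |JW| = 17.10 ✓; ∠JWE = 38.70° ✓; |WE| = 20.90 ✓; ∠WED = 115.6° ✓; |ED| = 19.30 ✓; ∠EDU = 36.00° ✓; |DU| = 16.50 ✗.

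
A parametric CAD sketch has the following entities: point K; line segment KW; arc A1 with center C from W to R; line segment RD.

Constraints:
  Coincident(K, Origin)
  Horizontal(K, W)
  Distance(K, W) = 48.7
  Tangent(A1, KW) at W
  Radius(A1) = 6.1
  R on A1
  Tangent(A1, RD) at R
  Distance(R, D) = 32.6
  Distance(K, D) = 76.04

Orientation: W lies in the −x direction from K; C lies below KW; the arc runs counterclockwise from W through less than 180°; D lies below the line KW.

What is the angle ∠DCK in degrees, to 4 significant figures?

134.3°

Checks: |KW| = 48.70 ✓; |CW| = 6.100 ✓; |CR| = 6.100 ✓; ∠(CR, RD) = 90.00° ✓; |RD| = 32.60 ✓; |KD| = 76.04 ✓.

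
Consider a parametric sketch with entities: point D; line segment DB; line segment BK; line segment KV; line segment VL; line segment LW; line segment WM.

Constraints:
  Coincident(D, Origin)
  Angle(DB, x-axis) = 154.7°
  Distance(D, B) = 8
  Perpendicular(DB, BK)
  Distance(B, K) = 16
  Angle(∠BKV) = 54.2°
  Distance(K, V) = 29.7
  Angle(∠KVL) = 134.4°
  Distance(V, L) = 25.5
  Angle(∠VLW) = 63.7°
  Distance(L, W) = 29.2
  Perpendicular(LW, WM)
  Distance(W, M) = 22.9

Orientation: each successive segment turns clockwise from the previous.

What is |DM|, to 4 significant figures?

4.216

D is at the origin; DB runs at 154.7° with length 8.0, so B = (-7.233, 3.419). DB ⟂ BK, so BK runs at 64.70°; with |BK| = 16.0, K = (-0.3949, 17.88). ∠BKV = 54.2° gives KV at -61.10° from the x-axis; with |KV| = 29.7, V = (13.96, -8.117). ∠KVL = 134.4° gives VL at -106.7° from the x-axis; with |VL| = 25.5, L = (6.631, -32.54). ∠VLW = 63.7° gives LW at 137.0° from the x-axis; with |LW| = 29.2, W = (-14.72, -12.63). LW ⟂ WM, so WM runs at 47.00°; with |WM| = 22.9, M = (0.8931, 4.121). Then |DM| = |M − D| = 4.216.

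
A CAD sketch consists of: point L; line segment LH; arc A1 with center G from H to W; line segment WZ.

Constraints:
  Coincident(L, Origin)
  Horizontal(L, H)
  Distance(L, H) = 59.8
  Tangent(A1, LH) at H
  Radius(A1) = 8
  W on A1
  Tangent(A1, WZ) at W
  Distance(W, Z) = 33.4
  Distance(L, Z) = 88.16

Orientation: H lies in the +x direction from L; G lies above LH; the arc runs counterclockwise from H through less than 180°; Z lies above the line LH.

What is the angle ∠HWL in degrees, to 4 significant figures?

28.82°

L is at the origin; L and H share the same y with |LH| = 59.8 and H on the +x side, so H = (59.80, 0.000). The tangent condition forces GH to be normal to LH, so G = H + (0, 8) = (59.80, 8.000). Since GW ⟂ WZ (tangency), |GZ| = √(8.0² + 33.4²) = 34.34 regardless of where W sits on A1. So Z lies on both circle(L, 88.16) and circle(G, 34.34); the above-LH intersection is Z = (80.86, 35.13). W is the foot of the tangent from Z: W = (67.09, 4.702).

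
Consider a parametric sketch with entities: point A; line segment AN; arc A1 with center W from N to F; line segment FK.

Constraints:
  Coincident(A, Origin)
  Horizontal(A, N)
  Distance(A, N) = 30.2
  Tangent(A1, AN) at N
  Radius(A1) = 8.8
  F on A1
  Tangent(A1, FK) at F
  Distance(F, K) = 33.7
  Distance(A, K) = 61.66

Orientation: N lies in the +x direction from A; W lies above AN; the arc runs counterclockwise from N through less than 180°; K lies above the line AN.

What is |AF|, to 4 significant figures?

39.18

Checks: |WF| = 8.800 ✓; ∠(WF, FK) = 90.00° ✓; |FK| = 33.70 ✓; |AK| = 61.66 ✓.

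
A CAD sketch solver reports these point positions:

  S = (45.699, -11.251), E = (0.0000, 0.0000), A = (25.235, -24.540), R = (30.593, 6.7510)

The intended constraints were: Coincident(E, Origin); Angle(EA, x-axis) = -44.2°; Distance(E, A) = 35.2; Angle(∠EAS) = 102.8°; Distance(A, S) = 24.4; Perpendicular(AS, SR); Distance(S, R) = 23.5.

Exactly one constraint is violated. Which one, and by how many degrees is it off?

Perpendicular(AS, SR) — off by 7.00°.

E = (0.00, 0.00) ✓; EA at -44.20° ✓; |EA| = 35.20 ✓; ∠EAS = 102.8° ✓; |AS| = 24.40 ✓; ∠(AS, SR) = 97.00° ✗; |SR| = 23.50 ✓.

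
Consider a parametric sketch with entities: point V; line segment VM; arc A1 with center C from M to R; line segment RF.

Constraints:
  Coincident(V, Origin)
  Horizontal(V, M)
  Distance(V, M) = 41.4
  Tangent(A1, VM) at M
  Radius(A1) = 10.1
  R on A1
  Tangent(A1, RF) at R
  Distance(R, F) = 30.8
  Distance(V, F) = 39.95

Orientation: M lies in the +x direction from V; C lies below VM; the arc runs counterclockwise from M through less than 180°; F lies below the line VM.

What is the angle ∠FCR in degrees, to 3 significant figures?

71.8°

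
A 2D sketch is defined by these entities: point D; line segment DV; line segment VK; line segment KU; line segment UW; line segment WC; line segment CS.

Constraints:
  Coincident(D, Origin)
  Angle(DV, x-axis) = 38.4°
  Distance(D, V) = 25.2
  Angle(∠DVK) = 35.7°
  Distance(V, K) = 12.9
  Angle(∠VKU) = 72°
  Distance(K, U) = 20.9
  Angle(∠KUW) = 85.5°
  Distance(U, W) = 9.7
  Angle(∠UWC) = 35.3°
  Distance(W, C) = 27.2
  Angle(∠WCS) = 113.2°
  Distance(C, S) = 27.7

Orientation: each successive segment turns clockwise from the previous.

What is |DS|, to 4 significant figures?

26.67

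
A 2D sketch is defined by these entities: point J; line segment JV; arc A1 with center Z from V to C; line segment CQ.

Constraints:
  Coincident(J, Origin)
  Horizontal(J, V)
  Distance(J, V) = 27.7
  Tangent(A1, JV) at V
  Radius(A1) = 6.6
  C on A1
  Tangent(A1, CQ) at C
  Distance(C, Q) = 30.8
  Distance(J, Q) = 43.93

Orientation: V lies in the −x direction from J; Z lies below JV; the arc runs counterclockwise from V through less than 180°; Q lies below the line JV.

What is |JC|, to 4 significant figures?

35.02

J is at the origin; J and V share the same y with |JV| = 27.7 and V on the −x side, so V = (-27.70, 0.000). A1 meets JV tangentially, so ZV is at right angles to JV, so Z = V + (0, -6.6) = (-27.70, -6.600). Since ZC ⟂ CQ (tangency), |ZQ| = √(6.6² + 30.8²) = 31.50 regardless of where C sits on A1. So Q lies on both circle(J, 43.93) and circle(Z, 31.50); the below-JV intersection is Q = (-22.58, -37.68). C is the foot of the tangent from Q: C = (-33.84, -9.013).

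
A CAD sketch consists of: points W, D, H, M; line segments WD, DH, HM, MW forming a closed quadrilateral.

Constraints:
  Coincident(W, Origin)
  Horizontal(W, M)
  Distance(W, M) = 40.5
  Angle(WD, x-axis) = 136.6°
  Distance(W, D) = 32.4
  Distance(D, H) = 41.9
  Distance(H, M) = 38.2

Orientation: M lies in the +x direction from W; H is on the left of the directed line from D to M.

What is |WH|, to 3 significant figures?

35.2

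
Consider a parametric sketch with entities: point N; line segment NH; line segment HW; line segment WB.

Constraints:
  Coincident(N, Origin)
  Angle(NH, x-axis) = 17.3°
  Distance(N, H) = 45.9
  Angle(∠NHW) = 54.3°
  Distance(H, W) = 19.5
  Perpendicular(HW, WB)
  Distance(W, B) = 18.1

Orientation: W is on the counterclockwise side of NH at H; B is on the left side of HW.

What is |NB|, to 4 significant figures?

20.51

N is at the origin; NH runs at 17.3° with length 45.9, so H = 45.9·(cos 17.3°, sin 17.3°) = (43.82, 13.65). ∠NHW = 54.3°, so HW runs at 17.3° + (180° − 54.3°) = 143.0° from the x-axis; with |HW| = 19.5, W = H + 19.5·(cos 143.0°, sin 143.0°) = (28.25, 25.38). The perpendicularity gives WB at right angles to HW; with |WB| = 18.1 on the left of HW, B = W + 18.1·(-0.6018, -0.7986) = (17.36, 10.93). Then |NB| = |B − N| = 20.51.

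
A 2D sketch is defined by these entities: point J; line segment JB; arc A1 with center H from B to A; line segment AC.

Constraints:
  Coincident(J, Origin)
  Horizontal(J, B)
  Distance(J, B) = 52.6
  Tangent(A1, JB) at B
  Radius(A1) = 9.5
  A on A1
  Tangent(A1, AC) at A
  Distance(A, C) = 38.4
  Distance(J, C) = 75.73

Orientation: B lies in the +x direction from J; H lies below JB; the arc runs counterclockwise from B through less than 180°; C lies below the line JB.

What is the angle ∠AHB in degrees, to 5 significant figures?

111.75°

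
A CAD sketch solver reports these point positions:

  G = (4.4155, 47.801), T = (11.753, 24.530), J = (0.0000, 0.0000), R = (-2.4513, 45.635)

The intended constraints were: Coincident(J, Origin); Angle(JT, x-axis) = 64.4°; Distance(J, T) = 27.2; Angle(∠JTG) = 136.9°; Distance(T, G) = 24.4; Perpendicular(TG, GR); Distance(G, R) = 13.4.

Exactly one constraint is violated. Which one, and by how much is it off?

Distance(G, R) = 13.4 — off by 6.20.

J = (0.00, 0.00) ✓; JT at 64.40° ✓; |JT| = 27.20 ✓; ∠JTG = 136.9° ✓; |TG| = 24.40 ✓; ∠(TG, GR) = 90.01° ✓; |GR| = 7.200 ✗.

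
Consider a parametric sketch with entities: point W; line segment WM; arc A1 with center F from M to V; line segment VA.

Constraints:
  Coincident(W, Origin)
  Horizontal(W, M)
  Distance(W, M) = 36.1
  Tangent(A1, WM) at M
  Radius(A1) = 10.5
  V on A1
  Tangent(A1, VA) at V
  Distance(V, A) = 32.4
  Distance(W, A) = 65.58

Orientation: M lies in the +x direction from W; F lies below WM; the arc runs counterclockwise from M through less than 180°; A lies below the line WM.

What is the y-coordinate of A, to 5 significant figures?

-41.061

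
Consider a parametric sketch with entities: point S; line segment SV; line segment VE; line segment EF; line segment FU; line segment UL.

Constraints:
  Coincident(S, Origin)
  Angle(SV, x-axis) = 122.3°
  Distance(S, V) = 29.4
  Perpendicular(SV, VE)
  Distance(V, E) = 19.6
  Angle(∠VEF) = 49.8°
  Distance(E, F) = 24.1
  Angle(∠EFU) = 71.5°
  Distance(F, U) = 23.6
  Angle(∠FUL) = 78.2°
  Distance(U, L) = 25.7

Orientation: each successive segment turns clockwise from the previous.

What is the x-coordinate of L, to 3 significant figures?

-7.70

∠EFU = 71.5° gives FU at 154° from the x-axis; with |FU| = 23.6, U = (-23.6, 21.9). ∠FUL = 78.2° gives UL at 51.8° from the x-axis; with |UL| = 25.7, L = (-7.70, 42.1). So L.x = -7.70.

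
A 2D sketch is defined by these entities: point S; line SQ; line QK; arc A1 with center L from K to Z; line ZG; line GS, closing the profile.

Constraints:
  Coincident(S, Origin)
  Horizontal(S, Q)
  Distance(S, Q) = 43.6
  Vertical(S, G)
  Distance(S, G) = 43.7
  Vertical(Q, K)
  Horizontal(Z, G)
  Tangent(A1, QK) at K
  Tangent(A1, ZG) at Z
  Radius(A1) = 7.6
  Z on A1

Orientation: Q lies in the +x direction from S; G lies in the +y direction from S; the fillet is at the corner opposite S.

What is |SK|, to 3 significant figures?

56.6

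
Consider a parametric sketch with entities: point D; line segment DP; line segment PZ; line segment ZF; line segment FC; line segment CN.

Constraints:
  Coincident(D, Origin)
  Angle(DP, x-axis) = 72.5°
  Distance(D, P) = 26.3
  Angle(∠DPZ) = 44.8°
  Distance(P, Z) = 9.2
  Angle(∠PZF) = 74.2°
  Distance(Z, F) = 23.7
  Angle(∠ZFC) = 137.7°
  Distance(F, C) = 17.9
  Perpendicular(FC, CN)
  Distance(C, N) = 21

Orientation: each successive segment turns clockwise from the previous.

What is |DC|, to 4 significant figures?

34.01

D is at the origin; DP runs at 72.5° with length 26.3, so P = (7.909, 25.08). ∠DPZ = 44.8° gives PZ at -62.70° from the x-axis; with |PZ| = 9.2, Z = (12.13, 16.91). ∠PZF = 74.2° gives ZF at -168.5° from the x-axis; with |ZF| = 23.7, F = (-11.10, 12.18). ∠ZFC = 137.7° gives FC at 149.2° from the x-axis; with |FC| = 17.9, C = (-26.47, 21.35). Then |DC| = |C − D| = 34.01.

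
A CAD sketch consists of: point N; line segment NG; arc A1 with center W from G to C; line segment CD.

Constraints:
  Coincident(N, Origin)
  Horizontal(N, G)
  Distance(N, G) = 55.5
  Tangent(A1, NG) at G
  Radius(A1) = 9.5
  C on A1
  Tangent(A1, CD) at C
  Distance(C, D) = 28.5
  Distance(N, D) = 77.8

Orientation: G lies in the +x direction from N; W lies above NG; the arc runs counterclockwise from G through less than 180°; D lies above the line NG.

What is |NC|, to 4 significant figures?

65.43

Checks: N = (0.00, 0.00) ✓; |NG| = 55.50 ✓; |WC| = 9.500 ✓; ∠(WC, CD) = 90.00° ✓; |CD| = 28.50 ✓; |ND| = 77.80 ✓.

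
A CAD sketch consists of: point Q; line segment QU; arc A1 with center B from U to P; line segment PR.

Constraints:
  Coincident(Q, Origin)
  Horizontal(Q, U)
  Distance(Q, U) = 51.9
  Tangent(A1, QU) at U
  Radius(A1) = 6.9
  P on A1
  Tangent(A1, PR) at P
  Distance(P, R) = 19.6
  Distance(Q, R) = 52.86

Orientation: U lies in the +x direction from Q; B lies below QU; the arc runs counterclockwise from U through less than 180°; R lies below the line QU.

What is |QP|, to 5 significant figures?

45.563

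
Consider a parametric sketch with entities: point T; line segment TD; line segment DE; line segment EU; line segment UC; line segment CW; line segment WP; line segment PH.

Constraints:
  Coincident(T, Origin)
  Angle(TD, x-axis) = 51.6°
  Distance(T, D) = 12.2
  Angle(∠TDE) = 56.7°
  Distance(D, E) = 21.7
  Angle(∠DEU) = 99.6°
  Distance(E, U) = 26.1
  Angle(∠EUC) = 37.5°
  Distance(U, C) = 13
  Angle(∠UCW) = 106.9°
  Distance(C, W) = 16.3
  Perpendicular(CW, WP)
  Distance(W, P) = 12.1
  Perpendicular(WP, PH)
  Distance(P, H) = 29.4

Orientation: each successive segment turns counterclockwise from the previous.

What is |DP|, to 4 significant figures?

35.36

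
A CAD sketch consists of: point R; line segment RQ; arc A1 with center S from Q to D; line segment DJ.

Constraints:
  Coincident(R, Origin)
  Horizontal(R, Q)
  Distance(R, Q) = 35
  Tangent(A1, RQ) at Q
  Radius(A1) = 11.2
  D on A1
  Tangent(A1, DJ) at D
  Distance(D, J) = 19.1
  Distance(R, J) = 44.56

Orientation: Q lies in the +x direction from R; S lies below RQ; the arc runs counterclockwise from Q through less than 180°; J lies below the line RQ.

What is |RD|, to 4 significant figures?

28.38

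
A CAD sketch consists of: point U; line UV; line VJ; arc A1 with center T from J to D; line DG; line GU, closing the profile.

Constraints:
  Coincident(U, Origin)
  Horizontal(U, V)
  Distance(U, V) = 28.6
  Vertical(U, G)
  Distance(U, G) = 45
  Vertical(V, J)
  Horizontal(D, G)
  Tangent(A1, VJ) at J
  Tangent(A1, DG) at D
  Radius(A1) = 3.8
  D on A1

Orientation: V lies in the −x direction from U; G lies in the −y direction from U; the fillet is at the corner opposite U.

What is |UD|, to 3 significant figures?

51.4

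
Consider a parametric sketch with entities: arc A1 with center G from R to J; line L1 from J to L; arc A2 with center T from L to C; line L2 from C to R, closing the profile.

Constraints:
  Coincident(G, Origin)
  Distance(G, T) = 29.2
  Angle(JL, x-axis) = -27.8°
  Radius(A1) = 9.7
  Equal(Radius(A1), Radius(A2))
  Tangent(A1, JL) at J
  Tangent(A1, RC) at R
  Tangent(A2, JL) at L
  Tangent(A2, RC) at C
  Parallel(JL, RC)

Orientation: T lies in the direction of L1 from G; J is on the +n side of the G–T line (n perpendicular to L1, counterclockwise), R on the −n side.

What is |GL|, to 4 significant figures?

30.77

Tangency of A1 to both parallel lines with radius 9.7 puts J and R at G ± 9.7·n: J = (4.524, 8.580), R = (-4.524, -8.580). Equal radii place L and C the same way about T: L = T + 9.7·n = (30.35, -5.038), C = T − 9.7·n = (21.31, -22.20). Then |GL| = |L − G| = 30.77.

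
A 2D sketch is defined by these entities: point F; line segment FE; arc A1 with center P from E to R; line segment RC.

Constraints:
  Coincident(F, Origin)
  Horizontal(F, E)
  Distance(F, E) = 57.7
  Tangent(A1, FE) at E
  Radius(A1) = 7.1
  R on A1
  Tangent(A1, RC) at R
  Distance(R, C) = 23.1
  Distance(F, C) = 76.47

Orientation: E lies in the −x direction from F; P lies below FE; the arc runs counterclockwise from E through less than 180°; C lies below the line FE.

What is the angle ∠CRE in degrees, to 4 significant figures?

144.0°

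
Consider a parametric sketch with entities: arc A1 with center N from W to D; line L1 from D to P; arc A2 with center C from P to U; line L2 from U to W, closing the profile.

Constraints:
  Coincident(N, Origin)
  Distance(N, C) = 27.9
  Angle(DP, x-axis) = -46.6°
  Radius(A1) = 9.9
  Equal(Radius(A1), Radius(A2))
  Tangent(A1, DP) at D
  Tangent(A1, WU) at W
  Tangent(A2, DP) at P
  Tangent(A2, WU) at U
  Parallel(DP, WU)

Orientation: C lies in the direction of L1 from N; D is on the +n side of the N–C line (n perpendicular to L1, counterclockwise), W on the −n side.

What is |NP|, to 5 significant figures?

29.604

The slot axis is L1's direction at -46.6°, so u = (cos -46.6°, sin -46.6°) = (0.68709, -0.72657) and n = (−sin -46.6°, cos -46.6°) = (0.72657, 0.68709). N is at the origin and C lies 27.9 along u from N, so C = 27.9·u = (19.170, -20.271). Tangency of A1 to both parallel lines with radius 9.9 puts D and W at N ± 9.9·n: D = (7.1931, 6.8022), W = (-7.1931, -6.8022). Equal radii place P and U the same way about C: P = C + 9.9·n = (26.363, -13.469), U = C − 9.9·n = (11.977, -27.074). Then |NP| = |P − N| = 29.604.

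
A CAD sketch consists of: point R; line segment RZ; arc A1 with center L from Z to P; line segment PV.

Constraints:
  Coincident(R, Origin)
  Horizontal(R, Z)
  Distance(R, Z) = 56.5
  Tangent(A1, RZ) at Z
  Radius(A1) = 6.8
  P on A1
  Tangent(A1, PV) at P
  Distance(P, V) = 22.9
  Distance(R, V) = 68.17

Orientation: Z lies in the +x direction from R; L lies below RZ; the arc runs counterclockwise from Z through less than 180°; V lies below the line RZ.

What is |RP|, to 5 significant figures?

51.447

R is at the origin; RZ is horizontal with |RZ| = 56.5 and Z on the +x side, so Z = (56.500, 0.0000). The tangent condition forces LZ to be normal to RZ, so L = Z + (0, -6.8) = (56.500, -6.8000). Since LP ⟂ PV (tangency), |LV| = √(6.8² + 22.9²) = 23.888 regardless of where P sits on A1. So V lies on both circle(R, 68.17) and circle(L, 23.888); the below-RZ intersection is V = (61.095, -30.242). P is the foot of the tangent from V: P = (50.475, -9.9533).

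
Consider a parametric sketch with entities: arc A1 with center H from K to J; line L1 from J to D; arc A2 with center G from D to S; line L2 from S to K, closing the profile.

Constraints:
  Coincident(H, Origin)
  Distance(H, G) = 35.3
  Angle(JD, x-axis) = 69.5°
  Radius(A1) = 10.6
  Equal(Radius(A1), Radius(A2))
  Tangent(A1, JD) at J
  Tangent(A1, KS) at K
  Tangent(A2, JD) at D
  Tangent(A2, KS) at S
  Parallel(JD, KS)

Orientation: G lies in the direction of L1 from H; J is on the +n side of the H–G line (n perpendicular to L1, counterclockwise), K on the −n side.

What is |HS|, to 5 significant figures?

36.857

The slot axis is L1's direction at 69.5°, so u = (cos 69.5°, sin 69.5°) = (0.35021, 0.93667) and n = (−sin 69.5°, cos 69.5°) = (-0.93667, 0.35021). H is at the origin and G lies 35.3 along u from H, so G = 35.3·u = (12.362, 33.065). Tangency of A1 to both parallel lines with radius 10.6 puts J and K at H ± 10.6·n: J = (-9.9287, 3.7122), K = (9.9287, -3.7122). Equal radii place D and S the same way about G: D = G + 10.6·n = (2.4336, 36.777), S = G − 10.6·n = (22.291, 29.352). Then |HS| = |S − H| = 36.857.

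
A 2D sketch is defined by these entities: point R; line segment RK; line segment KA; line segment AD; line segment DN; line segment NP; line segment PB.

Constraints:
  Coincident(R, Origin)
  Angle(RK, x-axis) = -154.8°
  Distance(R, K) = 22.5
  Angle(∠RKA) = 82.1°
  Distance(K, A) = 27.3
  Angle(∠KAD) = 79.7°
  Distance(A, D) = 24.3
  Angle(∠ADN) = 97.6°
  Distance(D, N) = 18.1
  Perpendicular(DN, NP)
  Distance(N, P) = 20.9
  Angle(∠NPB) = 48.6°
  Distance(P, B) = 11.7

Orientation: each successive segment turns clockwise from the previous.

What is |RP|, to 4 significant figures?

20.30

R is at the origin; RK runs at -154.8° with length 22.5, so K = (-20.36, -9.580). ∠RKA = 82.1° gives KA at 107.3° from the x-axis; with |KA| = 27.3, A = (-28.48, 16.48). ∠KAD = 79.7° gives AD at 7.000° from the x-axis; with |AD| = 24.3, D = (-4.358, 19.45). ∠ADN = 97.6° gives DN at -75.40° from the x-axis; with |DN| = 18.1, N = (0.2044, 1.931). DN ⟂ NP, so NP runs at -165.4°; with |NP| = 20.9, P = (-20.02, -3.337). Then |RP| = |P − R| = 20.30.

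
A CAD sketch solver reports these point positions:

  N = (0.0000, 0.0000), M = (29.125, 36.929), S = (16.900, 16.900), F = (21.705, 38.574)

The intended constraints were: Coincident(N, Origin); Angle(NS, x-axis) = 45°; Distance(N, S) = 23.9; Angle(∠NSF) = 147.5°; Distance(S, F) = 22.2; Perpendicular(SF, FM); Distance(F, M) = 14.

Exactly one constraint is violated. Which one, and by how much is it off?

Distance(F, M) = 14 — off by 6.40.

N = (0.00, 0.00) ✓; NS at 45.00° ✓; |NS| = 23.90 ✓; ∠NSF = 147.5° ✓; |SF| = 22.20 ✓; ∠(SF, FM) = 90.00° ✓; |FM| = 7.600 ✗.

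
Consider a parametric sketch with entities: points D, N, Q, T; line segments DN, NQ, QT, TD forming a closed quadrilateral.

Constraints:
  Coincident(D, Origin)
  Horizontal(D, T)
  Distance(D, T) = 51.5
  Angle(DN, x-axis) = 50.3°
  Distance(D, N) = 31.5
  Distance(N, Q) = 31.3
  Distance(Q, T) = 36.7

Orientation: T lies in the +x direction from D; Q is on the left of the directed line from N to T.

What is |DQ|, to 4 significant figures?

61.06

D is at the origin; D and T share the same y with |DT| = 51.5 and T in +x, so T = (51.5, 0). DN runs at 50.3° with |DN| = 31.5, so N = (20.12, 24.24). Q is determined by |NQ| = 31.3 and |QT| = 36.7 together: it lies at the intersection of circle(N, 31.3) and circle(T, 36.7). With |NT| = 39.65, the foot of the radical line on NT is 15.19 from N and the perpendicular offset is √(31.3² − 15.19²) = 27.36. Taking the left-of-NT solution: Q = (48.87, 36.61).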